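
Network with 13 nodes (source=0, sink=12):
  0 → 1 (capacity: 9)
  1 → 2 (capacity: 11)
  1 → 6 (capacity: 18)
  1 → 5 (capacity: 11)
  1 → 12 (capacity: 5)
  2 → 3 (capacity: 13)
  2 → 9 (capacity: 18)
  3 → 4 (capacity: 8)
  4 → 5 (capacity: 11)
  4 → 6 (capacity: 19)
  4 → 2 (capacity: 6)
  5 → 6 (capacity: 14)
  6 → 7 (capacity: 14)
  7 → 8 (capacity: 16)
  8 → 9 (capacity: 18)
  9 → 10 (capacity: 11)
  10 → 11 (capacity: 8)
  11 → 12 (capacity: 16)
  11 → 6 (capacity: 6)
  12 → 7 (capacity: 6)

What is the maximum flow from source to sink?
Maximum flow = 9

Max flow: 9

Flow assignment:
  0 → 1: 9/9
  1 → 2: 4/11
  1 → 12: 5/5
  2 → 9: 4/18
  9 → 10: 4/11
  10 → 11: 4/8
  11 → 12: 4/16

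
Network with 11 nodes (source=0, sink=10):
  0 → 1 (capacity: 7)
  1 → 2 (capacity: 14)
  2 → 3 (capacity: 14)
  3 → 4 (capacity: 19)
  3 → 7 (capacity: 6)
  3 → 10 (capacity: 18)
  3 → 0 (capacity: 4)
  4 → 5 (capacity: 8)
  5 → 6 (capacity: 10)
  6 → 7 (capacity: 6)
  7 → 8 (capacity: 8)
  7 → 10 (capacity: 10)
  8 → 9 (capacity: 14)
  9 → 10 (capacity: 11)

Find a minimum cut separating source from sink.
Min cut value = 7, edges: (0,1)

Min cut value: 7
Partition: S = [0], T = [1, 2, 3, 4, 5, 6, 7, 8, 9, 10]
Cut edges: (0,1)

By max-flow min-cut theorem, max flow = min cut = 7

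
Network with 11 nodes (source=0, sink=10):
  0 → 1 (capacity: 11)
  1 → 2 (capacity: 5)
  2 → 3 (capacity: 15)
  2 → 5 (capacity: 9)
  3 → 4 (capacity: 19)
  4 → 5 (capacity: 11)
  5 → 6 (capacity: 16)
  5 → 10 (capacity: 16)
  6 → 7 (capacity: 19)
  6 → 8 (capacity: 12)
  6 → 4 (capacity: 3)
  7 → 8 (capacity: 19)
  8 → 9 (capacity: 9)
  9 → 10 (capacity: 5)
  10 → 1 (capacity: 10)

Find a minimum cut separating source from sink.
Min cut value = 5, edges: (1,2)

Min cut value: 5
Partition: S = [0, 1], T = [2, 3, 4, 5, 6, 7, 8, 9, 10]
Cut edges: (1,2)

By max-flow min-cut theorem, max flow = min cut = 5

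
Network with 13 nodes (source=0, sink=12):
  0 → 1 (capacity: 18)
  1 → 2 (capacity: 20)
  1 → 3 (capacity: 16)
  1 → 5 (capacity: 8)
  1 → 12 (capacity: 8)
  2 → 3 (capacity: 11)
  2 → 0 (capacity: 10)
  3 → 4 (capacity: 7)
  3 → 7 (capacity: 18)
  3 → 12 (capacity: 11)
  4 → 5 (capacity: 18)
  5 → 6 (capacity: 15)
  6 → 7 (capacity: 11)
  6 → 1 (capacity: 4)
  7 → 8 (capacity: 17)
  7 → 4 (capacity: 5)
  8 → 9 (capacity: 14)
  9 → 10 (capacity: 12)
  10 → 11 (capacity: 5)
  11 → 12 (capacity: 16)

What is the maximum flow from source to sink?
Maximum flow = 18

Max flow: 18

Flow assignment:
  0 → 1: 18/18
  1 → 3: 10/16
  1 → 12: 8/8
  3 → 12: 10/11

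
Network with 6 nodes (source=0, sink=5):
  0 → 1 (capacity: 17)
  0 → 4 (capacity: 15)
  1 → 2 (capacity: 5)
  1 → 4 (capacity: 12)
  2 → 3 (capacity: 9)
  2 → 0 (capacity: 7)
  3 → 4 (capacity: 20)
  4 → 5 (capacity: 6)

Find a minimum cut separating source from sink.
Min cut value = 6, edges: (4,5)

Min cut value: 6
Partition: S = [0, 1, 2, 3, 4], T = [5]
Cut edges: (4,5)

By max-flow min-cut theorem, max flow = min cut = 6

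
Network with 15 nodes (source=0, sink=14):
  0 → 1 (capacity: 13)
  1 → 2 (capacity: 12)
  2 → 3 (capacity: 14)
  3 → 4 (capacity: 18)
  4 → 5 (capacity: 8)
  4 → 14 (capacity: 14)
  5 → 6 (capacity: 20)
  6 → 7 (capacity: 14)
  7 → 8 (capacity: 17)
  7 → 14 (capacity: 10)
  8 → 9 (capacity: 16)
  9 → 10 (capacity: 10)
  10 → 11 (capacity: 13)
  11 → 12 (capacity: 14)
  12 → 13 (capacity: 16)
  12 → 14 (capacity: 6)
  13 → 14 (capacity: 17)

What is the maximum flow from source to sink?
Maximum flow = 12

Max flow: 12

Flow assignment:
  0 → 1: 12/13
  1 → 2: 12/12
  2 → 3: 12/14
  3 → 4: 12/18
  4 → 14: 12/14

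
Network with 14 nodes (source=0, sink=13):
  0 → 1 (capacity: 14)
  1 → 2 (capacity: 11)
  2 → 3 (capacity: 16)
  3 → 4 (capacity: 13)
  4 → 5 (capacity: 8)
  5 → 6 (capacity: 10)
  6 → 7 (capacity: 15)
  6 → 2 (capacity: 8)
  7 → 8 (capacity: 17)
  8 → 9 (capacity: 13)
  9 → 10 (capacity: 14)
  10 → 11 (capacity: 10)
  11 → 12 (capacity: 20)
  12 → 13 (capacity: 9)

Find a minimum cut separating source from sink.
Min cut value = 8, edges: (4,5)

Min cut value: 8
Partition: S = [0, 1, 2, 3, 4], T = [5, 6, 7, 8, 9, 10, 11, 12, 13]
Cut edges: (4,5)

By max-flow min-cut theorem, max flow = min cut = 8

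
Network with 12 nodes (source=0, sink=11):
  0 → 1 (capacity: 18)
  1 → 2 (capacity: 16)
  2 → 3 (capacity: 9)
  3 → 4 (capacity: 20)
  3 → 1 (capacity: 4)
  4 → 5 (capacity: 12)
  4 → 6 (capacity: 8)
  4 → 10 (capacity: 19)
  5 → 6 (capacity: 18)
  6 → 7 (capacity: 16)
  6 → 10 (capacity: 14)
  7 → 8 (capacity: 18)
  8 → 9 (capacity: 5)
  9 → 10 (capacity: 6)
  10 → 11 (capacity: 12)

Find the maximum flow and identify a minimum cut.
Max flow = 9, Min cut edges: (2,3)

Maximum flow: 9
Minimum cut: (2,3)
Partition: S = [0, 1, 2], T = [3, 4, 5, 6, 7, 8, 9, 10, 11]

Max-flow min-cut theorem verified: both equal 9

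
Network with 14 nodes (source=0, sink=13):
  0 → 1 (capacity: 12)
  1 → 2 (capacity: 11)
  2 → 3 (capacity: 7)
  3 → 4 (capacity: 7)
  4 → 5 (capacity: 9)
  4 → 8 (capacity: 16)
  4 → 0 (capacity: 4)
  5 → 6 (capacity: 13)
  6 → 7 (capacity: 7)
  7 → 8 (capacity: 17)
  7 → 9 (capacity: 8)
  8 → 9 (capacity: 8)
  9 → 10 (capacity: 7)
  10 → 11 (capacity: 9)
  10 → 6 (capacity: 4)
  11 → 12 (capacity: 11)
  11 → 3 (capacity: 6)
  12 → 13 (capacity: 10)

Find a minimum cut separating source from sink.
Min cut value = 7, edges: (9,10)

Min cut value: 7
Partition: S = [0, 1, 2, 3, 4, 5, 6, 7, 8, 9], T = [10, 11, 12, 13]
Cut edges: (9,10)

By max-flow min-cut theorem, max flow = min cut = 7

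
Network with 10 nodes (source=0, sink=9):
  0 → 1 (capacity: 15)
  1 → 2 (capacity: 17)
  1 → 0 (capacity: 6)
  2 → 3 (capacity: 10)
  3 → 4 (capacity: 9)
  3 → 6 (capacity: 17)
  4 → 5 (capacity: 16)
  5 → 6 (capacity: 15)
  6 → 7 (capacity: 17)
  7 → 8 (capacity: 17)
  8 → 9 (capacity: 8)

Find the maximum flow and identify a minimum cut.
Max flow = 8, Min cut edges: (8,9)

Maximum flow: 8
Minimum cut: (8,9)
Partition: S = [0, 1, 2, 3, 4, 5, 6, 7, 8], T = [9]

Max-flow min-cut theorem verified: both equal 8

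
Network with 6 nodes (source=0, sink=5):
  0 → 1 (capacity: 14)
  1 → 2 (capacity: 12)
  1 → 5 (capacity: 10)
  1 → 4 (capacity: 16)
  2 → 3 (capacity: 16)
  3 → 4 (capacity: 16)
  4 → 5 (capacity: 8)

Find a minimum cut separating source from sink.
Min cut value = 14, edges: (0,1)

Min cut value: 14
Partition: S = [0], T = [1, 2, 3, 4, 5]
Cut edges: (0,1)

By max-flow min-cut theorem, max flow = min cut = 14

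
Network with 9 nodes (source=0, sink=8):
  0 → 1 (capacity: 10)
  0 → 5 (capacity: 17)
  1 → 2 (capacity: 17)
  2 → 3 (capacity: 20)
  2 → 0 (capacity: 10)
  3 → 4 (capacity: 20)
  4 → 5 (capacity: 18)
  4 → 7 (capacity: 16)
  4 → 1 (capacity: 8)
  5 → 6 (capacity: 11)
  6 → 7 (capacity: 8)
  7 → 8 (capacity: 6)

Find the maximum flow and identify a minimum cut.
Max flow = 6, Min cut edges: (7,8)

Maximum flow: 6
Minimum cut: (7,8)
Partition: S = [0, 1, 2, 3, 4, 5, 6, 7], T = [8]

Max-flow min-cut theorem verified: both equal 6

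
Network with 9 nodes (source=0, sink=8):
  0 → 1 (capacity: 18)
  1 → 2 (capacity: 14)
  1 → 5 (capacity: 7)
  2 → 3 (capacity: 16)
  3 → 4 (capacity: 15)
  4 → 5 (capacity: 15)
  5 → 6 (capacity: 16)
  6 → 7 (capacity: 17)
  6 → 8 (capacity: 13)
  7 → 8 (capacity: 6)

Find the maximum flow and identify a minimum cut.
Max flow = 16, Min cut edges: (5,6)

Maximum flow: 16
Minimum cut: (5,6)
Partition: S = [0, 1, 2, 3, 4, 5], T = [6, 7, 8]

Max-flow min-cut theorem verified: both equal 16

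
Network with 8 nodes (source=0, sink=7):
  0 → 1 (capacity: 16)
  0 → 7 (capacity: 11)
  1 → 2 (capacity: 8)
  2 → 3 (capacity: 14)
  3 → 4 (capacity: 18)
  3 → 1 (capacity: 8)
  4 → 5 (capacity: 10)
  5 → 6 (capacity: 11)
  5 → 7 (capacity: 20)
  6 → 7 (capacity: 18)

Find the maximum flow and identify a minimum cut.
Max flow = 19, Min cut edges: (0,7), (1,2)

Maximum flow: 19
Minimum cut: (0,7), (1,2)
Partition: S = [0, 1], T = [2, 3, 4, 5, 6, 7]

Max-flow min-cut theorem verified: both equal 19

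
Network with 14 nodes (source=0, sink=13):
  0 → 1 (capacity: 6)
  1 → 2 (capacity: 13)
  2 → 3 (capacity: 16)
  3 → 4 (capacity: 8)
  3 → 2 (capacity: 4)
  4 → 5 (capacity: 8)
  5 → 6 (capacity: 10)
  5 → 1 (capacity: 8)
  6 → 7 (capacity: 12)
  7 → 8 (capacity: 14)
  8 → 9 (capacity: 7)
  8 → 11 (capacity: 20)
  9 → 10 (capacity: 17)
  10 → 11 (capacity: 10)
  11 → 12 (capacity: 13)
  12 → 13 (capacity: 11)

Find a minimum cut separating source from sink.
Min cut value = 6, edges: (0,1)

Min cut value: 6
Partition: S = [0], T = [1, 2, 3, 4, 5, 6, 7, 8, 9, 10, 11, 12, 13]
Cut edges: (0,1)

By max-flow min-cut theorem, max flow = min cut = 6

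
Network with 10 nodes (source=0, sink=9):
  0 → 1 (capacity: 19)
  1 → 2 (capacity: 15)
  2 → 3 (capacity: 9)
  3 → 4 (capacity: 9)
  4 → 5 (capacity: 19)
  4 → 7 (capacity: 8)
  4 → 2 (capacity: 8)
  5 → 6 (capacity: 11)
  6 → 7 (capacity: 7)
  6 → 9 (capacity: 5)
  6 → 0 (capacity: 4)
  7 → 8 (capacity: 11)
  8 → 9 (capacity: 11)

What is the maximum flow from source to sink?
Maximum flow = 9

Max flow: 9

Flow assignment:
  0 → 1: 9/19
  1 → 2: 9/15
  2 → 3: 9/9
  3 → 4: 9/9
  4 → 5: 5/19
  4 → 7: 4/8
  5 → 6: 5/11
  6 → 9: 5/5
  7 → 8: 4/11
  8 → 9: 4/11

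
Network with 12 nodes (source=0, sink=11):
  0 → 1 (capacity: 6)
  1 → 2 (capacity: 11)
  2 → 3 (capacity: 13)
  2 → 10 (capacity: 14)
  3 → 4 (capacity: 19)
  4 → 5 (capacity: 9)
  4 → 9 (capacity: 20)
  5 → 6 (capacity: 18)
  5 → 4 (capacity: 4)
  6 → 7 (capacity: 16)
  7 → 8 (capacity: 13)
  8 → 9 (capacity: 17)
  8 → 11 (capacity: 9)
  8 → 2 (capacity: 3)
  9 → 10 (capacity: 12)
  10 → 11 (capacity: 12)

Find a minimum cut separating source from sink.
Min cut value = 6, edges: (0,1)

Min cut value: 6
Partition: S = [0], T = [1, 2, 3, 4, 5, 6, 7, 8, 9, 10, 11]
Cut edges: (0,1)

By max-flow min-cut theorem, max flow = min cut = 6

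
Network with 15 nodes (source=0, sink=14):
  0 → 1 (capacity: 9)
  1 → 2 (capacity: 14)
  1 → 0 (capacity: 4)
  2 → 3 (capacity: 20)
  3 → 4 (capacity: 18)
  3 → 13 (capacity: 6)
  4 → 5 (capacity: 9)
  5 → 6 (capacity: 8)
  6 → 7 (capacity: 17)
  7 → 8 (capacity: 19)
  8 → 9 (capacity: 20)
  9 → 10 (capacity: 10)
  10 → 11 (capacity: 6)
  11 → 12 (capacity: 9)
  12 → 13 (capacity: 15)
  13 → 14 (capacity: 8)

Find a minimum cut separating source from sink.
Min cut value = 8, edges: (13,14)

Min cut value: 8
Partition: S = [0, 1, 2, 3, 4, 5, 6, 7, 8, 9, 10, 11, 12, 13], T = [14]
Cut edges: (13,14)

By max-flow min-cut theorem, max flow = min cut = 8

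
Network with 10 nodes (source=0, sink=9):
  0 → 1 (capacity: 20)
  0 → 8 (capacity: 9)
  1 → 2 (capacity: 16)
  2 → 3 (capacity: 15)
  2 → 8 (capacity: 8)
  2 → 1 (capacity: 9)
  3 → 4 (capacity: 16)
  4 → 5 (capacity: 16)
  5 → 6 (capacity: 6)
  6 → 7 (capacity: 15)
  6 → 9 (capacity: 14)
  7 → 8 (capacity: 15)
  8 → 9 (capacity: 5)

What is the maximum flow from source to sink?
Maximum flow = 11

Max flow: 11

Flow assignment:
  0 → 1: 11/20
  1 → 2: 11/16
  2 → 3: 6/15
  2 → 8: 5/8
  3 → 4: 6/16
  4 → 5: 6/16
  5 → 6: 6/6
  6 → 9: 6/14
  8 → 9: 5/5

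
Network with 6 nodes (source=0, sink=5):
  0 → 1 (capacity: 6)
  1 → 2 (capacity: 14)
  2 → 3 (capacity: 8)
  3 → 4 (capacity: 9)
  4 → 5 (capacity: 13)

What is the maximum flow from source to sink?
Maximum flow = 6

Max flow: 6

Flow assignment:
  0 → 1: 6/6
  1 → 2: 6/14
  2 → 3: 6/8
  3 → 4: 6/9
  4 → 5: 6/13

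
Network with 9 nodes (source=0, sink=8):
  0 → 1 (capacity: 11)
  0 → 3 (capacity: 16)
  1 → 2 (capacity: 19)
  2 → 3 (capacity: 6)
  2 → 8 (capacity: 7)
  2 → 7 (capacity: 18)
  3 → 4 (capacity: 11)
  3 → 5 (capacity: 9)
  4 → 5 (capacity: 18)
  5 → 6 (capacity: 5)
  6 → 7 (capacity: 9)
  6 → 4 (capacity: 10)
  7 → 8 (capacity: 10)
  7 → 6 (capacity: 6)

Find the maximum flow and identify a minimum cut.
Max flow = 16, Min cut edges: (0,1), (5,6)

Maximum flow: 16
Minimum cut: (0,1), (5,6)
Partition: S = [0, 3, 4, 5], T = [1, 2, 6, 7, 8]

Max-flow min-cut theorem verified: both equal 16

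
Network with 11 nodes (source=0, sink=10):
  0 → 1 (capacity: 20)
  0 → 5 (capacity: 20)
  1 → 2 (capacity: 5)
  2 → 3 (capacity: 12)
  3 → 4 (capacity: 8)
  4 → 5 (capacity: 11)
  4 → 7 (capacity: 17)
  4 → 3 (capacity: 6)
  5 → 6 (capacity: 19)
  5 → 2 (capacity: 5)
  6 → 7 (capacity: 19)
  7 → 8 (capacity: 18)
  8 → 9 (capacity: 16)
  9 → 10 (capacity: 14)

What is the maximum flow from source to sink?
Maximum flow = 14

Max flow: 14

Flow assignment:
  0 → 1: 5/20
  0 → 5: 9/20
  1 → 2: 5/5
  2 → 3: 6/12
  3 → 4: 6/8
  4 → 5: 6/11
  5 → 6: 14/19
  5 → 2: 1/5
  6 → 7: 14/19
  7 → 8: 14/18
  8 → 9: 14/16
  9 → 10: 14/14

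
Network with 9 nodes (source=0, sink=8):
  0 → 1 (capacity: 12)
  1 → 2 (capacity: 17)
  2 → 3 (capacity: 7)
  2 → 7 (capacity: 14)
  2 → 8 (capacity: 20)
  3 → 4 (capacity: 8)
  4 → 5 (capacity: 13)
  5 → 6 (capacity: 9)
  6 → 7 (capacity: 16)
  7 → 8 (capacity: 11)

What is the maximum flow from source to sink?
Maximum flow = 12

Max flow: 12

Flow assignment:
  0 → 1: 12/12
  1 → 2: 12/17
  2 → 8: 12/20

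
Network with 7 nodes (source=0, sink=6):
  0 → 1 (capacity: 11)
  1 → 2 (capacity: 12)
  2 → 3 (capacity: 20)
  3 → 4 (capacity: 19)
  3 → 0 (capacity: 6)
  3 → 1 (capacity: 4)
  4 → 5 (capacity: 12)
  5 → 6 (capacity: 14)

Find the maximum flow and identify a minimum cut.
Max flow = 11, Min cut edges: (0,1)

Maximum flow: 11
Minimum cut: (0,1)
Partition: S = [0], T = [1, 2, 3, 4, 5, 6]

Max-flow min-cut theorem verified: both equal 11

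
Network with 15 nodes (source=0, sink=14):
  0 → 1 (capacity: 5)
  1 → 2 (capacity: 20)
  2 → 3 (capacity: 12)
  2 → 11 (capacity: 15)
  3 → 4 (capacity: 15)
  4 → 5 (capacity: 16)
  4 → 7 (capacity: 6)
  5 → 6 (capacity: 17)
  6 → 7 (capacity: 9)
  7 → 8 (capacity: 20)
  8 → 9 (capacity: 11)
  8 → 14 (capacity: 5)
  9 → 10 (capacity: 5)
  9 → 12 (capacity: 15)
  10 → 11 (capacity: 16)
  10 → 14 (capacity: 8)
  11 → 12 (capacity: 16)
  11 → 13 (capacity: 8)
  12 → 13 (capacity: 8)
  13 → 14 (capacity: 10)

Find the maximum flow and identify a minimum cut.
Max flow = 5, Min cut edges: (0,1)

Maximum flow: 5
Minimum cut: (0,1)
Partition: S = [0], T = [1, 2, 3, 4, 5, 6, 7, 8, 9, 10, 11, 12, 13, 14]

Max-flow min-cut theorem verified: both equal 5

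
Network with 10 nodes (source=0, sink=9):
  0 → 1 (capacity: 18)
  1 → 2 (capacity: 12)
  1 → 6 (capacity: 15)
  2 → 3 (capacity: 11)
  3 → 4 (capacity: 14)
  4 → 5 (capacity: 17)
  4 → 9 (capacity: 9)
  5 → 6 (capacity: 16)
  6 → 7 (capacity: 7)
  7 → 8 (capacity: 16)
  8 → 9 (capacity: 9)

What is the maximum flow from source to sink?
Maximum flow = 16

Max flow: 16

Flow assignment:
  0 → 1: 16/18
  1 → 2: 9/12
  1 → 6: 7/15
  2 → 3: 9/11
  3 → 4: 9/14
  4 → 9: 9/9
  6 → 7: 7/7
  7 → 8: 7/16
  8 → 9: 7/9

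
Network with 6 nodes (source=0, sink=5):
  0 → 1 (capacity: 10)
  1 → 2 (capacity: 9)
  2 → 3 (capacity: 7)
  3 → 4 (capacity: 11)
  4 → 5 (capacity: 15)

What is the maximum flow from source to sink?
Maximum flow = 7

Max flow: 7

Flow assignment:
  0 → 1: 7/10
  1 → 2: 7/9
  2 → 3: 7/7
  3 → 4: 7/11
  4 → 5: 7/15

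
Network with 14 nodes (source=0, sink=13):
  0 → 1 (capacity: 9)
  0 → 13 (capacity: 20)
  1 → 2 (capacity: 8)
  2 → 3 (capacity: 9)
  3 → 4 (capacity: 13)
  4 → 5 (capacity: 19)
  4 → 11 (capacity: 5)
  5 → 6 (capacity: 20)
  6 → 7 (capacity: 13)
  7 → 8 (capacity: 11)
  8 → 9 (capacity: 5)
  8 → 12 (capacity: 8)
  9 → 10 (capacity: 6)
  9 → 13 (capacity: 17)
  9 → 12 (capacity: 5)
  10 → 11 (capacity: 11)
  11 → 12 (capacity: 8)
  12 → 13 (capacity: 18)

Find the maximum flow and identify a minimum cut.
Max flow = 28, Min cut edges: (0,13), (1,2)

Maximum flow: 28
Minimum cut: (0,13), (1,2)
Partition: S = [0, 1], T = [2, 3, 4, 5, 6, 7, 8, 9, 10, 11, 12, 13]

Max-flow min-cut theorem verified: both equal 28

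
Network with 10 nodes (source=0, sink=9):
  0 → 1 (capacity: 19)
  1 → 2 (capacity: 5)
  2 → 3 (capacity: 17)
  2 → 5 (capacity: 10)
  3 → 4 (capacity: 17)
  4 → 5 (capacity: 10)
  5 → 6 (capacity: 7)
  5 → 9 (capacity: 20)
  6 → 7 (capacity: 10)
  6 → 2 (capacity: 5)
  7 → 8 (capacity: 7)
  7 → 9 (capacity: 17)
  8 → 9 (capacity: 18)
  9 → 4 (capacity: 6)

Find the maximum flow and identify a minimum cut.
Max flow = 5, Min cut edges: (1,2)

Maximum flow: 5
Minimum cut: (1,2)
Partition: S = [0, 1], T = [2, 3, 4, 5, 6, 7, 8, 9]

Max-flow min-cut theorem verified: both equal 5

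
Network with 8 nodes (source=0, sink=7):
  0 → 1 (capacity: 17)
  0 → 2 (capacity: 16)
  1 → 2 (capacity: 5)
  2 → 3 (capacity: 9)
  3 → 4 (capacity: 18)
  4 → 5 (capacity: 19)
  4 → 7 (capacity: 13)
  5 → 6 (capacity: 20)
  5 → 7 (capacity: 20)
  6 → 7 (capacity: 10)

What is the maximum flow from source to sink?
Maximum flow = 9

Max flow: 9

Flow assignment:
  0 → 1: 5/17
  0 → 2: 4/16
  1 → 2: 5/5
  2 → 3: 9/9
  3 → 4: 9/18
  4 → 7: 9/13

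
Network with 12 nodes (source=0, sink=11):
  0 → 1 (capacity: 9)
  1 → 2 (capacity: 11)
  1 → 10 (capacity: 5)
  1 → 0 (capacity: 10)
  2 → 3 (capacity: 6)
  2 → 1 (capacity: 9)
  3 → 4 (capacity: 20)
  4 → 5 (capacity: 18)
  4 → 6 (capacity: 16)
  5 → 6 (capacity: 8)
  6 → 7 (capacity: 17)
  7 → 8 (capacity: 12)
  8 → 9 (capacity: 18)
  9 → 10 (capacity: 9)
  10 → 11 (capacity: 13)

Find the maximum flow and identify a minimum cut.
Max flow = 9, Min cut edges: (0,1)

Maximum flow: 9
Minimum cut: (0,1)
Partition: S = [0], T = [1, 2, 3, 4, 5, 6, 7, 8, 9, 10, 11]

Max-flow min-cut theorem verified: both equal 9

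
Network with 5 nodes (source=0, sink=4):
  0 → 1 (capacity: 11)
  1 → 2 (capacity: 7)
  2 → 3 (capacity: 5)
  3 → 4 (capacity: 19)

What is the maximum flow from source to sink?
Maximum flow = 5

Max flow: 5

Flow assignment:
  0 → 1: 5/11
  1 → 2: 5/7
  2 → 3: 5/5
  3 → 4: 5/19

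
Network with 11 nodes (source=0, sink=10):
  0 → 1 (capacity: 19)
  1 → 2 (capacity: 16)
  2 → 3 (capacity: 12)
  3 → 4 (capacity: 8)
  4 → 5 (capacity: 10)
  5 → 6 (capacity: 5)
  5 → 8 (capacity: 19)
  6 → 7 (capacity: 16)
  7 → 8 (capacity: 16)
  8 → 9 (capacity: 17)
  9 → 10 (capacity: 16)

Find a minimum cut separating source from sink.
Min cut value = 8, edges: (3,4)

Min cut value: 8
Partition: S = [0, 1, 2, 3], T = [4, 5, 6, 7, 8, 9, 10]
Cut edges: (3,4)

By max-flow min-cut theorem, max flow = min cut = 8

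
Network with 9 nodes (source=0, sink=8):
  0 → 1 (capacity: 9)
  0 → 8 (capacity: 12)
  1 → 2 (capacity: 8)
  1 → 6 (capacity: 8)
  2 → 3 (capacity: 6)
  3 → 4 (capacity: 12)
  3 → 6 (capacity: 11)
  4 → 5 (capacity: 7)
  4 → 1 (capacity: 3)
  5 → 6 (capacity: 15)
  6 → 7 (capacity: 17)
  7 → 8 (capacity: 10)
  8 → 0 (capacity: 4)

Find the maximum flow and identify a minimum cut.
Max flow = 21, Min cut edges: (0,1), (0,8)

Maximum flow: 21
Minimum cut: (0,1), (0,8)
Partition: S = [0], T = [1, 2, 3, 4, 5, 6, 7, 8]

Max-flow min-cut theorem verified: both equal 21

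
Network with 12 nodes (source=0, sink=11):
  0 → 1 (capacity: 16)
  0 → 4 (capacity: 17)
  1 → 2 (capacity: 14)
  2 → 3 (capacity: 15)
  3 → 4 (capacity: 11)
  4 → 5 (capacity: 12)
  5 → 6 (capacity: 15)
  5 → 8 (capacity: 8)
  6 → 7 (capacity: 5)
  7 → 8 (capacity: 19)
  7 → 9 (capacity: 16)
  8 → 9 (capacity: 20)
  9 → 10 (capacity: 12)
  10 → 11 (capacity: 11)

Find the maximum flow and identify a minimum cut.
Max flow = 11, Min cut edges: (10,11)

Maximum flow: 11
Minimum cut: (10,11)
Partition: S = [0, 1, 2, 3, 4, 5, 6, 7, 8, 9, 10], T = [11]

Max-flow min-cut theorem verified: both equal 11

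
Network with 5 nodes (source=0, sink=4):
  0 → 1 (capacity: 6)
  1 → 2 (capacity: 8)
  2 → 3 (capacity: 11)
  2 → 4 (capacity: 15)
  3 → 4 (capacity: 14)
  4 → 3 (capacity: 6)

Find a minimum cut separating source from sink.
Min cut value = 6, edges: (0,1)

Min cut value: 6
Partition: S = [0], T = [1, 2, 3, 4]
Cut edges: (0,1)

By max-flow min-cut theorem, max flow = min cut = 6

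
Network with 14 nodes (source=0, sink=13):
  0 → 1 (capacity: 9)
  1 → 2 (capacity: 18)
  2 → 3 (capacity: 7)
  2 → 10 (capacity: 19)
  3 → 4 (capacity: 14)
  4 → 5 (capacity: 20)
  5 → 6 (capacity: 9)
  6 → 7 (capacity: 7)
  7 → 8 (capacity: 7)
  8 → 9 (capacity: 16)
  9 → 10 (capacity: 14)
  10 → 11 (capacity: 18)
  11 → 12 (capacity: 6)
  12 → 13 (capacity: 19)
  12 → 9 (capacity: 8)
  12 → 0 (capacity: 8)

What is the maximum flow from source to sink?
Maximum flow = 6

Max flow: 6

Flow assignment:
  0 → 1: 6/9
  1 → 2: 6/18
  2 → 10: 6/19
  10 → 11: 6/18
  11 → 12: 6/6
  12 → 13: 6/19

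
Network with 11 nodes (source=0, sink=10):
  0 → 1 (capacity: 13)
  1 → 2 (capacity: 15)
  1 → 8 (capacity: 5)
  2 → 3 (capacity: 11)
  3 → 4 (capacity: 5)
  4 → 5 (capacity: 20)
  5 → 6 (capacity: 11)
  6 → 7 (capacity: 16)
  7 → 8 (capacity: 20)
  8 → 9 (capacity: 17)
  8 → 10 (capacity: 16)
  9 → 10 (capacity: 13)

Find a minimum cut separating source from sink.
Min cut value = 10, edges: (1,8), (3,4)

Min cut value: 10
Partition: S = [0, 1, 2, 3], T = [4, 5, 6, 7, 8, 9, 10]
Cut edges: (1,8), (3,4)

By max-flow min-cut theorem, max flow = min cut = 10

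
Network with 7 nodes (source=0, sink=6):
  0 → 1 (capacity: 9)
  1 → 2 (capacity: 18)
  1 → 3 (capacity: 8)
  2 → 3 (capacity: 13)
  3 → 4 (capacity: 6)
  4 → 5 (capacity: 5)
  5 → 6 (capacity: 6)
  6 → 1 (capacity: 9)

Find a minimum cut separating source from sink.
Min cut value = 5, edges: (4,5)

Min cut value: 5
Partition: S = [0, 1, 2, 3, 4], T = [5, 6]
Cut edges: (4,5)

By max-flow min-cut theorem, max flow = min cut = 5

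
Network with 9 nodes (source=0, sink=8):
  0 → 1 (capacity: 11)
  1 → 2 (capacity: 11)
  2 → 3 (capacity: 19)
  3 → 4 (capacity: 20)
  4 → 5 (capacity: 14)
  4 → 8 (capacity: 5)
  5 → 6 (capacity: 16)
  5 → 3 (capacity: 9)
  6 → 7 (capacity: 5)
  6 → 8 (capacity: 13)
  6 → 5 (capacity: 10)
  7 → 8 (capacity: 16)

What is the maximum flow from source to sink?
Maximum flow = 11

Max flow: 11

Flow assignment:
  0 → 1: 11/11
  1 → 2: 11/11
  2 → 3: 11/19
  3 → 4: 11/20
  4 → 5: 6/14
  4 → 8: 5/5
  5 → 6: 6/16
  6 → 8: 6/13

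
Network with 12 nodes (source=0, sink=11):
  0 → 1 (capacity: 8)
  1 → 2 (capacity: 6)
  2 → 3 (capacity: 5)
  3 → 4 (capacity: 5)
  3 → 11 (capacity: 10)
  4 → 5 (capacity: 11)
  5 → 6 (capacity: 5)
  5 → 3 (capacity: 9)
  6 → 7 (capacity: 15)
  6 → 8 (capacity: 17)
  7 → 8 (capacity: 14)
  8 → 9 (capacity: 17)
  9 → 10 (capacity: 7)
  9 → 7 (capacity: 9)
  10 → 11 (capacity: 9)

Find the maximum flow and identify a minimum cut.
Max flow = 5, Min cut edges: (2,3)

Maximum flow: 5
Minimum cut: (2,3)
Partition: S = [0, 1, 2], T = [3, 4, 5, 6, 7, 8, 9, 10, 11]

Max-flow min-cut theorem verified: both equal 5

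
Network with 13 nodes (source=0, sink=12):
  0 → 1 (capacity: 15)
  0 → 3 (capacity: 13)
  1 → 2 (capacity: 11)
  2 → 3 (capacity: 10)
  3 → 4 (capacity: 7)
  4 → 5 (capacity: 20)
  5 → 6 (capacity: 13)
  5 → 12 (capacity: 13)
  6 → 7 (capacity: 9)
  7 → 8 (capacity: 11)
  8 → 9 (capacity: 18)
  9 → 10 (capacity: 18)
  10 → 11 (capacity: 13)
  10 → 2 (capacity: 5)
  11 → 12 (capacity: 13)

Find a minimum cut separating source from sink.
Min cut value = 7, edges: (3,4)

Min cut value: 7
Partition: S = [0, 1, 2, 3], T = [4, 5, 6, 7, 8, 9, 10, 11, 12]
Cut edges: (3,4)

By max-flow min-cut theorem, max flow = min cut = 7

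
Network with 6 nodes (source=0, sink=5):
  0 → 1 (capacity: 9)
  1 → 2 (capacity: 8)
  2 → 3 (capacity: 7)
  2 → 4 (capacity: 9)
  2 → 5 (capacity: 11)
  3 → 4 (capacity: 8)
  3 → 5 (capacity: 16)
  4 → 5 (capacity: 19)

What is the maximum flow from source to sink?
Maximum flow = 8

Max flow: 8

Flow assignment:
  0 → 1: 8/9
  1 → 2: 8/8
  2 → 5: 8/11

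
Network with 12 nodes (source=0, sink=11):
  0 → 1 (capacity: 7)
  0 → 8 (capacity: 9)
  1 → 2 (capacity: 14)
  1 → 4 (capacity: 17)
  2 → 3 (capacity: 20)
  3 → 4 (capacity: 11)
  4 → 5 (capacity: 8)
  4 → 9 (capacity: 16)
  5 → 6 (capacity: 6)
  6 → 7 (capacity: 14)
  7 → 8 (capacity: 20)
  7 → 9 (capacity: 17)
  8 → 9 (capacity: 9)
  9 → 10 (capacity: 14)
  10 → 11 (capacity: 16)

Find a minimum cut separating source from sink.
Min cut value = 14, edges: (9,10)

Min cut value: 14
Partition: S = [0, 1, 2, 3, 4, 5, 6, 7, 8, 9], T = [10, 11]
Cut edges: (9,10)

By max-flow min-cut theorem, max flow = min cut = 14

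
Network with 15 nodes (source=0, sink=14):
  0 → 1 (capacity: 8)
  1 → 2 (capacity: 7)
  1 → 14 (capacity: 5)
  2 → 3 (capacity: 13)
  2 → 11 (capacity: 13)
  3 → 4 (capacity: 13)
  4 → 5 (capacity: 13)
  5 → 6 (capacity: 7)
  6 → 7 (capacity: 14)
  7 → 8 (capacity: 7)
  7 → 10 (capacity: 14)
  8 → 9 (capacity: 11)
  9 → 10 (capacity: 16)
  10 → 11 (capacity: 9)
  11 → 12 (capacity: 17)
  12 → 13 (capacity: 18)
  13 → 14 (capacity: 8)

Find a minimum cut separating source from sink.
Min cut value = 8, edges: (0,1)

Min cut value: 8
Partition: S = [0], T = [1, 2, 3, 4, 5, 6, 7, 8, 9, 10, 11, 12, 13, 14]
Cut edges: (0,1)

By max-flow min-cut theorem, max flow = min cut = 8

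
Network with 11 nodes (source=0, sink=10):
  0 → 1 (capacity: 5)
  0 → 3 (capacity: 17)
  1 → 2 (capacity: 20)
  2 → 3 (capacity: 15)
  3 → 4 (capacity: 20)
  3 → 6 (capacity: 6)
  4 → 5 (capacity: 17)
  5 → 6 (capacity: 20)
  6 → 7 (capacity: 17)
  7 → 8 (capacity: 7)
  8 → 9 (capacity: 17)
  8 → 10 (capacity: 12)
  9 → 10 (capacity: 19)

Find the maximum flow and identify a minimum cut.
Max flow = 7, Min cut edges: (7,8)

Maximum flow: 7
Minimum cut: (7,8)
Partition: S = [0, 1, 2, 3, 4, 5, 6, 7], T = [8, 9, 10]

Max-flow min-cut theorem verified: both equal 7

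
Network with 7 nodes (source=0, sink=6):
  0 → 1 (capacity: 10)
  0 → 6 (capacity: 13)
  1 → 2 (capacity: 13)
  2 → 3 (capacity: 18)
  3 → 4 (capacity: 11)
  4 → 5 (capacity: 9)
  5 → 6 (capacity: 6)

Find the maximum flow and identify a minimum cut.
Max flow = 19, Min cut edges: (0,6), (5,6)

Maximum flow: 19
Minimum cut: (0,6), (5,6)
Partition: S = [0, 1, 2, 3, 4, 5], T = [6]

Max-flow min-cut theorem verified: both equal 19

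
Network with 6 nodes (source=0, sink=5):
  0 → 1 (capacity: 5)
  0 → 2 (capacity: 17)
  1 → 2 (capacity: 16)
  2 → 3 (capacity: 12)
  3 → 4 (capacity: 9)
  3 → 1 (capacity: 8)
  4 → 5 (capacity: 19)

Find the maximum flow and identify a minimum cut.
Max flow = 9, Min cut edges: (3,4)

Maximum flow: 9
Minimum cut: (3,4)
Partition: S = [0, 1, 2, 3], T = [4, 5]

Max-flow min-cut theorem verified: both equal 9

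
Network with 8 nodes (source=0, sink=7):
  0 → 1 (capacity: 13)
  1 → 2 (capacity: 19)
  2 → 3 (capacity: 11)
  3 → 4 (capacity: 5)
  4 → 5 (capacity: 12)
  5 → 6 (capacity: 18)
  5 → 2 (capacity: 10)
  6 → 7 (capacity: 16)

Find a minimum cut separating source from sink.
Min cut value = 5, edges: (3,4)

Min cut value: 5
Partition: S = [0, 1, 2, 3], T = [4, 5, 6, 7]
Cut edges: (3,4)

By max-flow min-cut theorem, max flow = min cut = 5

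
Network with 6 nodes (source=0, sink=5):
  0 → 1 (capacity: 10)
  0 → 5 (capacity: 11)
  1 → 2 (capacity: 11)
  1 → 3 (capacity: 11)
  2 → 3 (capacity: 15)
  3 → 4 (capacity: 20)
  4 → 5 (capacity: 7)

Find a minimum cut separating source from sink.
Min cut value = 18, edges: (0,5), (4,5)

Min cut value: 18
Partition: S = [0, 1, 2, 3, 4], T = [5]
Cut edges: (0,5), (4,5)

By max-flow min-cut theorem, max flow = min cut = 18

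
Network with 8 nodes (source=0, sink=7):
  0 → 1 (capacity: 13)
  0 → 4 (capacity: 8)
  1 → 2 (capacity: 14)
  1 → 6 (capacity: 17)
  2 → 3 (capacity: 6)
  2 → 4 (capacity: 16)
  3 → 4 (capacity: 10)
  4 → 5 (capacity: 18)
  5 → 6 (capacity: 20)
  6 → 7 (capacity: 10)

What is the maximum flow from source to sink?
Maximum flow = 10

Max flow: 10

Flow assignment:
  0 → 1: 2/13
  0 → 4: 8/8
  1 → 6: 2/17
  4 → 5: 8/18
  5 → 6: 8/20
  6 → 7: 10/10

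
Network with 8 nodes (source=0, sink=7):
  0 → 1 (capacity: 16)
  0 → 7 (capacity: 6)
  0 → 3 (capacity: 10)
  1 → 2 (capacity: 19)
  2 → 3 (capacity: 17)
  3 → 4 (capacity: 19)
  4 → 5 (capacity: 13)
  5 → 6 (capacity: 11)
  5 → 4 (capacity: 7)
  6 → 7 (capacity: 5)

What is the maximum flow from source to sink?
Maximum flow = 11

Max flow: 11

Flow assignment:
  0 → 1: 5/16
  0 → 7: 6/6
  1 → 2: 5/19
  2 → 3: 5/17
  3 → 4: 5/19
  4 → 5: 5/13
  5 → 6: 5/11
  6 → 7: 5/5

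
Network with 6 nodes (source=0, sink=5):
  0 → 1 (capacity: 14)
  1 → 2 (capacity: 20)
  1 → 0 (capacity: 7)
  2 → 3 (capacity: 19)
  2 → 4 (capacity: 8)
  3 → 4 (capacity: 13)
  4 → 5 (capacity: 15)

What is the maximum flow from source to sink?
Maximum flow = 14

Max flow: 14

Flow assignment:
  0 → 1: 14/14
  1 → 2: 14/20
  2 → 3: 6/19
  2 → 4: 8/8
  3 → 4: 6/13
  4 → 5: 14/15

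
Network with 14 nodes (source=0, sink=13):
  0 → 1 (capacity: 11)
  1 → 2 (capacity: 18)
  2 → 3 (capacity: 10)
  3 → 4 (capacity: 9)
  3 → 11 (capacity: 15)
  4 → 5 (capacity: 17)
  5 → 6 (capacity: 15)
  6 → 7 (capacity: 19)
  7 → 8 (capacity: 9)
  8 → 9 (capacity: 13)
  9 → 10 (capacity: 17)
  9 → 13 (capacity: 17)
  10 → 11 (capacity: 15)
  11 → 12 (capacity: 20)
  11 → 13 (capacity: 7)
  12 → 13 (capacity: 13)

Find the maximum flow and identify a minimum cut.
Max flow = 10, Min cut edges: (2,3)

Maximum flow: 10
Minimum cut: (2,3)
Partition: S = [0, 1, 2], T = [3, 4, 5, 6, 7, 8, 9, 10, 11, 12, 13]

Max-flow min-cut theorem verified: both equal 10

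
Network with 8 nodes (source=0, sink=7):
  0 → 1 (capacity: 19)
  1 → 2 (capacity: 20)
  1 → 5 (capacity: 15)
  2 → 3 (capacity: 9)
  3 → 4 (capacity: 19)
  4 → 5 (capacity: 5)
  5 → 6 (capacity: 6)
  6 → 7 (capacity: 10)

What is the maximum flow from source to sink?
Maximum flow = 6

Max flow: 6

Flow assignment:
  0 → 1: 6/19
  1 → 2: 4/20
  1 → 5: 2/15
  2 → 3: 4/9
  3 → 4: 4/19
  4 → 5: 4/5
  5 → 6: 6/6
  6 → 7: 6/10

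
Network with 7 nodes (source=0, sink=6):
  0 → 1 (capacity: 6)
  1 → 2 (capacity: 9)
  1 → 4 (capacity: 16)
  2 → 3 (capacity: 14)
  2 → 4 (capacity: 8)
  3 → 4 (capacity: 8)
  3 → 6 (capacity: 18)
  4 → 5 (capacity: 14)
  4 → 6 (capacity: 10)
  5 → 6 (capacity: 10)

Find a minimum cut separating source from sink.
Min cut value = 6, edges: (0,1)

Min cut value: 6
Partition: S = [0], T = [1, 2, 3, 4, 5, 6]
Cut edges: (0,1)

By max-flow min-cut theorem, max flow = min cut = 6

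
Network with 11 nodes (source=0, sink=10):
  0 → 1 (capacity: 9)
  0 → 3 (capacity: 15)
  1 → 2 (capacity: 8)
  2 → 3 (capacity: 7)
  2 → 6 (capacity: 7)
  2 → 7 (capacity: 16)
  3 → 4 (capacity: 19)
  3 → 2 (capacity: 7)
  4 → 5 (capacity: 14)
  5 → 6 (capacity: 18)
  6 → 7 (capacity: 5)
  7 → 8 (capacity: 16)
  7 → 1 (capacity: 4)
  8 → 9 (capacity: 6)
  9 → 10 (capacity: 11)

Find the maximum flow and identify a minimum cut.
Max flow = 6, Min cut edges: (8,9)

Maximum flow: 6
Minimum cut: (8,9)
Partition: S = [0, 1, 2, 3, 4, 5, 6, 7, 8], T = [9, 10]

Max-flow min-cut theorem verified: both equal 6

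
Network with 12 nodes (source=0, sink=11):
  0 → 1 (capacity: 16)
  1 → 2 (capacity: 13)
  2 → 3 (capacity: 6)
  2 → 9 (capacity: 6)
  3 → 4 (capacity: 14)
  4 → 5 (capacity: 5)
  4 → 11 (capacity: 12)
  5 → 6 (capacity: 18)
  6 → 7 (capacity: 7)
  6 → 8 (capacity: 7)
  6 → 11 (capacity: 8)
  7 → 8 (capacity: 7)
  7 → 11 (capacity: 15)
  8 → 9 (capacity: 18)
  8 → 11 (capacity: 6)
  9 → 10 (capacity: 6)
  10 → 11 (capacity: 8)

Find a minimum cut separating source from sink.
Min cut value = 12, edges: (2,3), (9,10)

Min cut value: 12
Partition: S = [0, 1, 2, 9], T = [3, 4, 5, 6, 7, 8, 10, 11]
Cut edges: (2,3), (9,10)

By max-flow min-cut theorem, max flow = min cut = 12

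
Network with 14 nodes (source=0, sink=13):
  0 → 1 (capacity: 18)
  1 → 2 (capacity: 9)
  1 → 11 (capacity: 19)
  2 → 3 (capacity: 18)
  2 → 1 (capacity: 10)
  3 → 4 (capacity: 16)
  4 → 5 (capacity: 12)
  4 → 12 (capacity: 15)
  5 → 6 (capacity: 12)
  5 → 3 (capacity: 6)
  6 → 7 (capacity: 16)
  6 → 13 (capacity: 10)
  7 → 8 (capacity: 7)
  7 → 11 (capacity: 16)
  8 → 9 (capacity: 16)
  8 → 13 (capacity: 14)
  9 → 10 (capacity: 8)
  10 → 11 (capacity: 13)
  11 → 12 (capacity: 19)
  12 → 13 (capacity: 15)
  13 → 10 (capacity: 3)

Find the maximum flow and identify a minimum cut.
Max flow = 18, Min cut edges: (0,1)

Maximum flow: 18
Minimum cut: (0,1)
Partition: S = [0], T = [1, 2, 3, 4, 5, 6, 7, 8, 9, 10, 11, 12, 13]

Max-flow min-cut theorem verified: both equal 18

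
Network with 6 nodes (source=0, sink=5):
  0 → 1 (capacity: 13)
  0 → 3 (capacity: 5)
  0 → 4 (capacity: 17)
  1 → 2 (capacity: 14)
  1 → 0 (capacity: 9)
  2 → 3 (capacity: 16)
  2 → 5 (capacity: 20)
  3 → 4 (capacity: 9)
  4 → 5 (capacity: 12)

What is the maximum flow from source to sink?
Maximum flow = 25

Max flow: 25

Flow assignment:
  0 → 1: 13/13
  0 → 4: 12/17
  1 → 2: 13/14
  2 → 5: 13/20
  4 → 5: 12/12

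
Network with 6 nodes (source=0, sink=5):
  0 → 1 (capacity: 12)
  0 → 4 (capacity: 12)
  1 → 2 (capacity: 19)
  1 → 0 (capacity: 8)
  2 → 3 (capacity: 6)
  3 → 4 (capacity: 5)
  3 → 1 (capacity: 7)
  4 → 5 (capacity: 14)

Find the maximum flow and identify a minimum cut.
Max flow = 14, Min cut edges: (4,5)

Maximum flow: 14
Minimum cut: (4,5)
Partition: S = [0, 1, 2, 3, 4], T = [5]

Max-flow min-cut theorem verified: both equal 14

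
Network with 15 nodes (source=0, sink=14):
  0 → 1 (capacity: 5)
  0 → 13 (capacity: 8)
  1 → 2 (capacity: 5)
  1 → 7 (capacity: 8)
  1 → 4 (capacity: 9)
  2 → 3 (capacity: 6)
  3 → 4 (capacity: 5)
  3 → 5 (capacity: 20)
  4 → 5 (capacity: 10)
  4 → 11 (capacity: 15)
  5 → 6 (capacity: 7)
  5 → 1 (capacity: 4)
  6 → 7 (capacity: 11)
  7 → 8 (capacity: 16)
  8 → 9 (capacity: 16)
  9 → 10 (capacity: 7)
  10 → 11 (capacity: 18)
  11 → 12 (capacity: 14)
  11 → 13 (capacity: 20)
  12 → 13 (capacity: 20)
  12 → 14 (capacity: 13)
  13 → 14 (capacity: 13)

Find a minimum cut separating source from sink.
Min cut value = 13, edges: (0,1), (0,13)

Min cut value: 13
Partition: S = [0], T = [1, 2, 3, 4, 5, 6, 7, 8, 9, 10, 11, 12, 13, 14]
Cut edges: (0,1), (0,13)

By max-flow min-cut theorem, max flow = min cut = 13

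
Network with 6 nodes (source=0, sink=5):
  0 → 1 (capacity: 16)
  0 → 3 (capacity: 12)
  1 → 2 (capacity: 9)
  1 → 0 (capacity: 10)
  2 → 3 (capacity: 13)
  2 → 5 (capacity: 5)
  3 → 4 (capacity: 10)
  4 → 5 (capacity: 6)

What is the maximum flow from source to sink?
Maximum flow = 11

Max flow: 11

Flow assignment:
  0 → 1: 5/16
  0 → 3: 6/12
  1 → 2: 5/9
  2 → 5: 5/5
  3 → 4: 6/10
  4 → 5: 6/6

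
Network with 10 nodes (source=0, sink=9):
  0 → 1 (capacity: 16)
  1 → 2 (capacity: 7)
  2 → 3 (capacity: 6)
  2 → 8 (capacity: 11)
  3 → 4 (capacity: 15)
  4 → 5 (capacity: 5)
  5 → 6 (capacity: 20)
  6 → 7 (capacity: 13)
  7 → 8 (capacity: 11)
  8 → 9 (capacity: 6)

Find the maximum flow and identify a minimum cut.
Max flow = 6, Min cut edges: (8,9)

Maximum flow: 6
Minimum cut: (8,9)
Partition: S = [0, 1, 2, 3, 4, 5, 6, 7, 8], T = [9]

Max-flow min-cut theorem verified: both equal 6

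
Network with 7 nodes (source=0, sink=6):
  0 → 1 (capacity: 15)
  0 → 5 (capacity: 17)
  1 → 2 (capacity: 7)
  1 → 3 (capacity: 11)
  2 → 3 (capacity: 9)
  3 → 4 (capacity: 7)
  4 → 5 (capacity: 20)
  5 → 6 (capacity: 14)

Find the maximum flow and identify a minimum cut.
Max flow = 14, Min cut edges: (5,6)

Maximum flow: 14
Minimum cut: (5,6)
Partition: S = [0, 1, 2, 3, 4, 5], T = [6]

Max-flow min-cut theorem verified: both equal 14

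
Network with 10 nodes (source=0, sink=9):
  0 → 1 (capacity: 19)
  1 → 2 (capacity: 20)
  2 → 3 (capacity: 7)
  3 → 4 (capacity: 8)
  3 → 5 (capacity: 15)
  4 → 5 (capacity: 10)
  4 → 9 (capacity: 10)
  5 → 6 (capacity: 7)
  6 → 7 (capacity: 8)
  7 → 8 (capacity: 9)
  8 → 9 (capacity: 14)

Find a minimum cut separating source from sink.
Min cut value = 7, edges: (2,3)

Min cut value: 7
Partition: S = [0, 1, 2], T = [3, 4, 5, 6, 7, 8, 9]
Cut edges: (2,3)

By max-flow min-cut theorem, max flow = min cut = 7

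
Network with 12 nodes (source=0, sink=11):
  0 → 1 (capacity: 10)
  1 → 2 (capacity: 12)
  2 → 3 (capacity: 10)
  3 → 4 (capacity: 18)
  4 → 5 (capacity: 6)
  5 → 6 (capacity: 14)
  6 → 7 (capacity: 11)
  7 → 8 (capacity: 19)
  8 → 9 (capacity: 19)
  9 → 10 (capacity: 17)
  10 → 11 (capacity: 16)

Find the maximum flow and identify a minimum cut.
Max flow = 6, Min cut edges: (4,5)

Maximum flow: 6
Minimum cut: (4,5)
Partition: S = [0, 1, 2, 3, 4], T = [5, 6, 7, 8, 9, 10, 11]

Max-flow min-cut theorem verified: both equal 6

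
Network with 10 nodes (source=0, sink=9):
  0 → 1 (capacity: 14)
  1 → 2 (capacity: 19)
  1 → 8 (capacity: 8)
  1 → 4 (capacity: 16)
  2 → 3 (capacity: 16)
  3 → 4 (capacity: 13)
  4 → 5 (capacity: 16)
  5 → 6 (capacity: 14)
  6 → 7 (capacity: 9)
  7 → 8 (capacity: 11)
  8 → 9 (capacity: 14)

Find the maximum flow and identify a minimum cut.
Max flow = 14, Min cut edges: (8,9)

Maximum flow: 14
Minimum cut: (8,9)
Partition: S = [0, 1, 2, 3, 4, 5, 6, 7, 8], T = [9]

Max-flow min-cut theorem verified: both equal 14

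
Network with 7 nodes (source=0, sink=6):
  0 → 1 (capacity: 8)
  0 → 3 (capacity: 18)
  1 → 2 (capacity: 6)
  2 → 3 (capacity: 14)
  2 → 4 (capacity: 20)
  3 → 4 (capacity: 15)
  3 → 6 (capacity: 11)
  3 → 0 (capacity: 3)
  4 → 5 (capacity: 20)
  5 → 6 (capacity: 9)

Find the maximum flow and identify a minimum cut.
Max flow = 20, Min cut edges: (3,6), (5,6)

Maximum flow: 20
Minimum cut: (3,6), (5,6)
Partition: S = [0, 1, 2, 3, 4, 5], T = [6]

Max-flow min-cut theorem verified: both equal 20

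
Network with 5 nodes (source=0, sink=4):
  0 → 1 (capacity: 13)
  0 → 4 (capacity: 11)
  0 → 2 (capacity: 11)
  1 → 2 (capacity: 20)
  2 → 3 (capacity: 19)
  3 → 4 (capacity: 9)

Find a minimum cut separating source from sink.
Min cut value = 20, edges: (0,4), (3,4)

Min cut value: 20
Partition: S = [0, 1, 2, 3], T = [4]
Cut edges: (0,4), (3,4)

By max-flow min-cut theorem, max flow = min cut = 20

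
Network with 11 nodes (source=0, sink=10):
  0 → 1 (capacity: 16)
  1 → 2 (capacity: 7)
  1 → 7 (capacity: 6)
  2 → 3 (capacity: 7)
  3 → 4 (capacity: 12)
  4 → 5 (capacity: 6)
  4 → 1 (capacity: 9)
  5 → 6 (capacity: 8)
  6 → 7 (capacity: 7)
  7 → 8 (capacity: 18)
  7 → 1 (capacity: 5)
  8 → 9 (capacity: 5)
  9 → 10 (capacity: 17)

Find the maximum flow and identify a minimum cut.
Max flow = 5, Min cut edges: (8,9)

Maximum flow: 5
Minimum cut: (8,9)
Partition: S = [0, 1, 2, 3, 4, 5, 6, 7, 8], T = [9, 10]

Max-flow min-cut theorem verified: both equal 5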